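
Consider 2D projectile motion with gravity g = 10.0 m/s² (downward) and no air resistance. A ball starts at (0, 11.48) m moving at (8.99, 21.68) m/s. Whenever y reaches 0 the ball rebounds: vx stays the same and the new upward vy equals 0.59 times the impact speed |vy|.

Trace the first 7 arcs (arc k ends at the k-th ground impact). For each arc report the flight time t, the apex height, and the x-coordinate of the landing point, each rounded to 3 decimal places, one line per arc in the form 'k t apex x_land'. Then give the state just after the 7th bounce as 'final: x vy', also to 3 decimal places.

Arc 1: start y=11.480, vy=21.680 → t=4.813, apex=34.981, x_land=43.269, impact vy=-26.450
  bounce: vy ← 0.59·26.450 = 15.606
Arc 2: start y=0.000, vy=15.606 → t=3.121, apex=12.177, x_land=71.328, impact vy=-15.606
  bounce: vy ← 0.59·15.606 = 9.207
Arc 3: start y=0.000, vy=9.207 → t=1.841, apex=4.239, x_land=87.883, impact vy=-9.207
  bounce: vy ← 0.59·9.207 = 5.432
Arc 4: start y=0.000, vy=5.432 → t=1.086, apex=1.476, x_land=97.651, impact vy=-5.432
  bounce: vy ← 0.59·5.432 = 3.205
Arc 5: start y=0.000, vy=3.205 → t=0.641, apex=0.514, x_land=103.413, impact vy=-3.205
  bounce: vy ← 0.59·3.205 = 1.891
Arc 6: start y=0.000, vy=1.891 → t=0.378, apex=0.179, x_land=106.813, impact vy=-1.891
  bounce: vy ← 0.59·1.891 = 1.116
Arc 7: start y=0.000, vy=1.116 → t=0.223, apex=0.062, x_land=108.819, impact vy=-1.116
  bounce: vy ← 0.59·1.116 = 0.658

1 4.813 34.981 43.269
2 3.121 12.177 71.328
3 1.841 4.239 87.883
4 1.086 1.476 97.651
5 0.641 0.514 103.413
6 0.378 0.179 106.813
7 0.223 0.062 108.819
final: 108.819 0.658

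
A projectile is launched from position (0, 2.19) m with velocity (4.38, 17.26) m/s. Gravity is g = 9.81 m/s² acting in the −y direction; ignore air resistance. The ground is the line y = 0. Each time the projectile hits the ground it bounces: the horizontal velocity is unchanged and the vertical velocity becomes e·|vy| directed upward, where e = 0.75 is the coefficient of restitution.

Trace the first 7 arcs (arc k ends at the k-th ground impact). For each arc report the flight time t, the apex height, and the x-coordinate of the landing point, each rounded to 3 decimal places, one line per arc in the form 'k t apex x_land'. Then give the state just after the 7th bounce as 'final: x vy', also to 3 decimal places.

Arc 1: start y=2.190, vy=17.260 → t=3.641, apex=17.374, x_land=15.950, impact vy=-18.463
  bounce: vy ← 0.75·18.463 = 13.847
Arc 2: start y=0.000, vy=13.847 → t=2.823, apex=9.773, x_land=28.315, impact vy=-13.847
  bounce: vy ← 0.75·13.847 = 10.385
Arc 3: start y=0.000, vy=10.385 → t=2.117, apex=5.497, x_land=37.588, impact vy=-10.385
  bounce: vy ← 0.75·10.385 = 7.789
Arc 4: start y=0.000, vy=7.789 → t=1.588, apex=3.092, x_land=44.544, impact vy=-7.789
  bounce: vy ← 0.75·7.789 = 5.842
Arc 5: start y=0.000, vy=5.842 → t=1.191, apex=1.739, x_land=49.760, impact vy=-5.842
  bounce: vy ← 0.75·5.842 = 4.381
Arc 6: start y=0.000, vy=4.381 → t=0.893, apex=0.978, x_land=53.673, impact vy=-4.381
  bounce: vy ← 0.75·4.381 = 3.286
Arc 7: start y=0.000, vy=3.286 → t=0.670, apex=0.550, x_land=56.607, impact vy=-3.286
  bounce: vy ← 0.75·3.286 = 2.464

1 3.641 17.374 15.950
2 2.823 9.773 28.315
3 2.117 5.497 37.588
4 1.588 3.092 44.544
5 1.191 1.739 49.760
6 0.893 0.978 53.673
7 0.670 0.550 56.607
final: 56.607 2.464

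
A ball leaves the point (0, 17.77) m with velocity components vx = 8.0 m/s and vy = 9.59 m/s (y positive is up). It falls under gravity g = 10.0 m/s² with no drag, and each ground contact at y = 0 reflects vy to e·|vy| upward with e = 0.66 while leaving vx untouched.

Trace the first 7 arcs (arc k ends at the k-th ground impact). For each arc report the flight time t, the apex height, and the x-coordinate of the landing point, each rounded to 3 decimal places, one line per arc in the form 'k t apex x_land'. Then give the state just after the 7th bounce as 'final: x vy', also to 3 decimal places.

1 3.074 22.368 24.593
2 2.792 9.744 46.928
3 1.843 4.244 61.670
4 1.216 1.849 71.399
5 0.803 0.805 77.821
6 0.530 0.351 82.059
7 0.350 0.153 84.856
final: 84.856 1.154

Arc 1: start y=17.770, vy=9.590 → t=3.074, apex=22.368, x_land=24.593, impact vy=-21.151
  bounce: vy ← 0.66·21.151 = 13.960
Arc 2: start y=0.000, vy=13.960 → t=2.792, apex=9.744, x_land=46.928, impact vy=-13.960
  bounce: vy ← 0.66·13.960 = 9.213
Arc 3: start y=0.000, vy=9.213 → t=1.843, apex=4.244, x_land=61.670, impact vy=-9.213
  bounce: vy ← 0.66·9.213 = 6.081
Arc 4: start y=0.000, vy=6.081 → t=1.216, apex=1.849, x_land=71.399, impact vy=-6.081
  bounce: vy ← 0.66·6.081 = 4.013
Arc 5: start y=0.000, vy=4.013 → t=0.803, apex=0.805, x_land=77.821, impact vy=-4.013
  bounce: vy ← 0.66·4.013 = 2.649
Arc 6: start y=0.000, vy=2.649 → t=0.530, apex=0.351, x_land=82.059, impact vy=-2.649
  bounce: vy ← 0.66·2.649 = 1.748
Arc 7: start y=0.000, vy=1.748 → t=0.350, apex=0.153, x_land=84.856, impact vy=-1.748
  bounce: vy ← 0.66·1.748 = 1.154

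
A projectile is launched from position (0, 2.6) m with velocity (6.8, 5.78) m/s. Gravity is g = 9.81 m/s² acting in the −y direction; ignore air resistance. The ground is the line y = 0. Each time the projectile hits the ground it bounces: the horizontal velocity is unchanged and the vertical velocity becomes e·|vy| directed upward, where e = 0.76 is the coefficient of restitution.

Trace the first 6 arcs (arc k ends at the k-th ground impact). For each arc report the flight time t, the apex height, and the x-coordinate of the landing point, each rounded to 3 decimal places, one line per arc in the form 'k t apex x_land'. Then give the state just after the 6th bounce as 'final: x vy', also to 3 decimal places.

Arc 1: start y=2.600, vy=5.780 → t=1.526, apex=4.303, x_land=10.375, impact vy=-9.188
  bounce: vy ← 0.76·9.188 = 6.983
Arc 2: start y=0.000, vy=6.983 → t=1.424, apex=2.485, x_land=20.056, impact vy=-6.983
  bounce: vy ← 0.76·6.983 = 5.307
Arc 3: start y=0.000, vy=5.307 → t=1.082, apex=1.435, x_land=27.413, impact vy=-5.307
  bounce: vy ← 0.76·5.307 = 4.033
Arc 4: start y=0.000, vy=4.033 → t=0.822, apex=0.829, x_land=33.005, impact vy=-4.033
  bounce: vy ← 0.76·4.033 = 3.065
Arc 5: start y=0.000, vy=3.065 → t=0.625, apex=0.479, x_land=37.255, impact vy=-3.065
  bounce: vy ← 0.76·3.065 = 2.330
Arc 6: start y=0.000, vy=2.330 → t=0.475, apex=0.277, x_land=40.484, impact vy=-2.330
  bounce: vy ← 0.76·2.330 = 1.771

1 1.526 4.303 10.375
2 1.424 2.485 20.056
3 1.082 1.435 27.413
4 0.822 0.829 33.005
5 0.625 0.479 37.255
6 0.475 0.277 40.484
final: 40.484 1.771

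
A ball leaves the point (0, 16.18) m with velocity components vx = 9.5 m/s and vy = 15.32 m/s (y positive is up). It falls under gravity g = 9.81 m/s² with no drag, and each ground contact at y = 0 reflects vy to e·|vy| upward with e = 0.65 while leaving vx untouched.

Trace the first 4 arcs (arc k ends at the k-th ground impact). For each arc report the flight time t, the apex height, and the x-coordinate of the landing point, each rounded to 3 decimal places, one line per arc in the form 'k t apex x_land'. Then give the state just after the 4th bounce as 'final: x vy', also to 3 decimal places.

Arc 1: start y=16.180, vy=15.320 → t=3.957, apex=28.142, x_land=37.591, impact vy=-23.498
  bounce: vy ← 0.65·23.498 = 15.274
Arc 2: start y=0.000, vy=15.274 → t=3.114, apex=11.890, x_land=67.173, impact vy=-15.274
  bounce: vy ← 0.65·15.274 = 9.928
Arc 3: start y=0.000, vy=9.928 → t=2.024, apex=5.024, x_land=86.402, impact vy=-9.928
  bounce: vy ← 0.65·9.928 = 6.453
Arc 4: start y=0.000, vy=6.453 → t=1.316, apex=2.122, x_land=98.900, impact vy=-6.453
  bounce: vy ← 0.65·6.453 = 4.195

1 3.957 28.142 37.591
2 3.114 11.890 67.173
3 2.024 5.024 86.402
4 1.316 2.122 98.900
final: 98.900 4.195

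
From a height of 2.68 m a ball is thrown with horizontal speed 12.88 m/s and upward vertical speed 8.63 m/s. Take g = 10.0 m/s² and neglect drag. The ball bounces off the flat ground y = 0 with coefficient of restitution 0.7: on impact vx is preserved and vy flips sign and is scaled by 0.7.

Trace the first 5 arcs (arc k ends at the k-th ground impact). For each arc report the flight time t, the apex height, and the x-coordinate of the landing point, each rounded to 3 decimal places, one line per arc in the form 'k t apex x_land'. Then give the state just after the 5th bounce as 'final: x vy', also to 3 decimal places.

1 1.995 6.404 25.692
2 1.584 3.138 46.099
3 1.109 1.538 60.384
4 0.776 0.753 70.383
5 0.543 0.369 77.383
final: 77.383 1.902

Arc 1: start y=2.680, vy=8.630 → t=1.995, apex=6.404, x_land=25.692, impact vy=-11.317
  bounce: vy ← 0.7·11.317 = 7.922
Arc 2: start y=0.000, vy=7.922 → t=1.584, apex=3.138, x_land=46.099, impact vy=-7.922
  bounce: vy ← 0.7·7.922 = 5.545
Arc 3: start y=0.000, vy=5.545 → t=1.109, apex=1.538, x_land=60.384, impact vy=-5.545
  bounce: vy ← 0.7·5.545 = 3.882
Arc 4: start y=0.000, vy=3.882 → t=0.776, apex=0.753, x_land=70.383, impact vy=-3.882
  bounce: vy ← 0.7·3.882 = 2.717
Arc 5: start y=0.000, vy=2.717 → t=0.543, apex=0.369, x_land=77.383, impact vy=-2.717
  bounce: vy ← 0.7·2.717 = 1.902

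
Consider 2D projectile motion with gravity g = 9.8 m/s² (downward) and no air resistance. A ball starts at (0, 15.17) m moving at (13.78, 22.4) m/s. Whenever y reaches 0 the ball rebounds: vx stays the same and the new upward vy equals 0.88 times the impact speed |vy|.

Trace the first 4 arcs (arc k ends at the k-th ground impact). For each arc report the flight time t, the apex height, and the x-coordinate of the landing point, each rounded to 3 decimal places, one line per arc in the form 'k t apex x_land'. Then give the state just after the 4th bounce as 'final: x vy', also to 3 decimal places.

Arc 1: start y=15.170, vy=22.400 → t=5.170, apex=40.770, x_land=71.246, impact vy=-28.268
  bounce: vy ← 0.88·28.268 = 24.876
Arc 2: start y=0.000, vy=24.876 → t=5.077, apex=31.572, x_land=141.203, impact vy=-24.876
  bounce: vy ← 0.88·24.876 = 21.891
Arc 3: start y=0.000, vy=21.891 → t=4.468, apex=24.450, x_land=202.766, impact vy=-21.891
  bounce: vy ← 0.88·21.891 = 19.264
Arc 4: start y=0.000, vy=19.264 → t=3.931, apex=18.934, x_land=256.941, impact vy=-19.264
  bounce: vy ← 0.88·19.264 = 16.952

1 5.170 40.770 71.246
2 5.077 31.572 141.203
3 4.468 24.450 202.766
4 3.931 18.934 256.941
final: 256.941 16.952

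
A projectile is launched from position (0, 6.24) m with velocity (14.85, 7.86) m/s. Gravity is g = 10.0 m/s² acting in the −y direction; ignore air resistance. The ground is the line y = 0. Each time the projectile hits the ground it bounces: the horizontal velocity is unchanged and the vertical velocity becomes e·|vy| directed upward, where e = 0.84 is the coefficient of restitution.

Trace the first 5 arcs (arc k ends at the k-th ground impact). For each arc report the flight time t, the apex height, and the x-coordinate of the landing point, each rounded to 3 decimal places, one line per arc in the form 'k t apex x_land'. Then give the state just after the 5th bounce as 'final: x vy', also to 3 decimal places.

Arc 1: start y=6.240, vy=7.860 → t=2.152, apex=9.329, x_land=31.956, impact vy=-13.659
  bounce: vy ← 0.84·13.659 = 11.474
Arc 2: start y=0.000, vy=11.474 → t=2.295, apex=6.583, x_land=66.034, impact vy=-11.474
  bounce: vy ← 0.84·11.474 = 9.638
Arc 3: start y=0.000, vy=9.638 → t=1.928, apex=4.645, x_land=94.659, impact vy=-9.638
  bounce: vy ← 0.84·9.638 = 8.096
Arc 4: start y=0.000, vy=8.096 → t=1.619, apex=3.277, x_land=118.704, impact vy=-8.096
  bounce: vy ← 0.84·8.096 = 6.801
Arc 5: start y=0.000, vy=6.801 → t=1.360, apex=2.312, x_land=138.902, impact vy=-6.801
  bounce: vy ← 0.84·6.801 = 5.713

1 2.152 9.329 31.956
2 2.295 6.583 66.034
3 1.928 4.645 94.659
4 1.619 3.277 118.704
5 1.360 2.312 138.902
final: 138.902 5.713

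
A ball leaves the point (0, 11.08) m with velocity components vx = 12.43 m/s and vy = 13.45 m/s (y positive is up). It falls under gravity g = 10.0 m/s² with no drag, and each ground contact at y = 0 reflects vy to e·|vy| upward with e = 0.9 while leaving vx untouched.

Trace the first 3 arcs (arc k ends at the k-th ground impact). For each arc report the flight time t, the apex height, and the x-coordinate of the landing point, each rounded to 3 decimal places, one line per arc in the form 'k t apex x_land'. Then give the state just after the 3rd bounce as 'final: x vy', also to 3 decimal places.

1 3.351 20.125 41.656
2 3.611 16.301 86.544
3 3.250 13.204 126.943
final: 126.943 14.626

Arc 1: start y=11.080, vy=13.450 → t=3.351, apex=20.125, x_land=41.656, impact vy=-20.062
  bounce: vy ← 0.9·20.062 = 18.056
Arc 2: start y=0.000, vy=18.056 → t=3.611, apex=16.301, x_land=86.544, impact vy=-18.056
  bounce: vy ← 0.9·18.056 = 16.251
Arc 3: start y=0.000, vy=16.251 → t=3.250, apex=13.204, x_land=126.943, impact vy=-16.251
  bounce: vy ← 0.9·16.251 = 14.626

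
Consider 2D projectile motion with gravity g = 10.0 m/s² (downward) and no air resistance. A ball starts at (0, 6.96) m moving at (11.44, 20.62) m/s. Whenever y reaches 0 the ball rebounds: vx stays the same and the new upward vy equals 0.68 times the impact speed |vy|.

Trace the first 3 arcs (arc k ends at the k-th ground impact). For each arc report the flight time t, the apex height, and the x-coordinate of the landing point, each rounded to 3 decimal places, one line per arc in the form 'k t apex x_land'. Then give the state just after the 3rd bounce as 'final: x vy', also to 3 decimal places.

1 4.438 28.219 50.767
2 3.231 13.049 87.729
3 2.197 6.034 112.863
final: 112.863 7.470

Arc 1: start y=6.960, vy=20.620 → t=4.438, apex=28.219, x_land=50.767, impact vy=-23.757
  bounce: vy ← 0.68·23.757 = 16.155
Arc 2: start y=0.000, vy=16.155 → t=3.231, apex=13.049, x_land=87.729, impact vy=-16.155
  bounce: vy ← 0.68·16.155 = 10.985
Arc 3: start y=0.000, vy=10.985 → t=2.197, apex=6.034, x_land=112.863, impact vy=-10.985
  bounce: vy ← 0.68·10.985 = 7.470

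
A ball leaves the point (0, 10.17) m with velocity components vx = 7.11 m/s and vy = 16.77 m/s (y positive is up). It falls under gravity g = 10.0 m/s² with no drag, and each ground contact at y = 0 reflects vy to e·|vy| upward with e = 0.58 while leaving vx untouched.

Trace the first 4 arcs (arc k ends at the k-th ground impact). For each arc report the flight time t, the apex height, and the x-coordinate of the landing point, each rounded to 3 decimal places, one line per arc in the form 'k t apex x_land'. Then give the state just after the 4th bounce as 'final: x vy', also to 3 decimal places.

Arc 1: start y=10.170, vy=16.770 → t=3.878, apex=24.232, x_land=27.576, impact vy=-22.014
  bounce: vy ← 0.58·22.014 = 12.768
Arc 2: start y=0.000, vy=12.768 → t=2.554, apex=8.152, x_land=45.732, impact vy=-12.768
  bounce: vy ← 0.58·12.768 = 7.406
Arc 3: start y=0.000, vy=7.406 → t=1.481, apex=2.742, x_land=56.263, impact vy=-7.406
  bounce: vy ← 0.58·7.406 = 4.295
Arc 4: start y=0.000, vy=4.295 → t=0.859, apex=0.922, x_land=62.371, impact vy=-4.295
  bounce: vy ← 0.58·4.295 = 2.491

1 3.878 24.232 27.576
2 2.554 8.152 45.732
3 1.481 2.742 56.263
4 0.859 0.922 62.371
final: 62.371 2.491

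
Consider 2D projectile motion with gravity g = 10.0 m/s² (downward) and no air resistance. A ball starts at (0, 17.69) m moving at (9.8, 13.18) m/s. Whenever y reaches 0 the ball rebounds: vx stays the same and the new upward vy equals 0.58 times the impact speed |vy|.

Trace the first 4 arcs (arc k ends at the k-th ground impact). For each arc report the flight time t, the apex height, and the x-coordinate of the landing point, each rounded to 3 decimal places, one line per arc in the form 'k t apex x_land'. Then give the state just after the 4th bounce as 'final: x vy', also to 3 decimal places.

1 3.615 26.376 35.425
2 2.664 8.873 61.534
3 1.545 2.985 76.678
4 0.896 1.004 85.461
final: 85.461 2.599

Arc 1: start y=17.690, vy=13.180 → t=3.615, apex=26.376, x_land=35.425, impact vy=-22.968
  bounce: vy ← 0.58·22.968 = 13.321
Arc 2: start y=0.000, vy=13.321 → t=2.664, apex=8.873, x_land=61.534, impact vy=-13.321
  bounce: vy ← 0.58·13.321 = 7.726
Arc 3: start y=0.000, vy=7.726 → t=1.545, apex=2.985, x_land=76.678, impact vy=-7.726
  bounce: vy ← 0.58·7.726 = 4.481
Arc 4: start y=0.000, vy=4.481 → t=0.896, apex=1.004, x_land=85.461, impact vy=-4.481
  bounce: vy ← 0.58·4.481 = 2.599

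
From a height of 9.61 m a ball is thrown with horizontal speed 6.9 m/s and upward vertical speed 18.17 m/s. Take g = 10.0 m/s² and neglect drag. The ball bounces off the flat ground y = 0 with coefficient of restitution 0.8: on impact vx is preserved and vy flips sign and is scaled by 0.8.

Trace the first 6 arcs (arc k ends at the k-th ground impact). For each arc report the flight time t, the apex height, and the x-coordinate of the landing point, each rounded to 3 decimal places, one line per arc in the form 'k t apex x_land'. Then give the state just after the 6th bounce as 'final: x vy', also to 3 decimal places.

1 4.102 26.117 28.307
2 3.657 16.715 53.539
3 2.925 10.698 73.725
4 2.340 6.847 89.873
5 1.872 4.382 102.792
6 1.498 2.804 113.127
final: 113.127 5.991

Arc 1: start y=9.610, vy=18.170 → t=4.102, apex=26.117, x_land=28.307, impact vy=-22.855
  bounce: vy ← 0.8·22.855 = 18.284
Arc 2: start y=0.000, vy=18.284 → t=3.657, apex=16.715, x_land=53.539, impact vy=-18.284
  bounce: vy ← 0.8·18.284 = 14.627
Arc 3: start y=0.000, vy=14.627 → t=2.925, apex=10.698, x_land=73.725, impact vy=-14.627
  bounce: vy ← 0.8·14.627 = 11.702
Arc 4: start y=0.000, vy=11.702 → t=2.340, apex=6.847, x_land=89.873, impact vy=-11.702
  bounce: vy ← 0.8·11.702 = 9.361
Arc 5: start y=0.000, vy=9.361 → t=1.872, apex=4.382, x_land=102.792, impact vy=-9.361
  bounce: vy ← 0.8·9.361 = 7.489
Arc 6: start y=0.000, vy=7.489 → t=1.498, apex=2.804, x_land=113.127, impact vy=-7.489
  bounce: vy ← 0.8·7.489 = 5.991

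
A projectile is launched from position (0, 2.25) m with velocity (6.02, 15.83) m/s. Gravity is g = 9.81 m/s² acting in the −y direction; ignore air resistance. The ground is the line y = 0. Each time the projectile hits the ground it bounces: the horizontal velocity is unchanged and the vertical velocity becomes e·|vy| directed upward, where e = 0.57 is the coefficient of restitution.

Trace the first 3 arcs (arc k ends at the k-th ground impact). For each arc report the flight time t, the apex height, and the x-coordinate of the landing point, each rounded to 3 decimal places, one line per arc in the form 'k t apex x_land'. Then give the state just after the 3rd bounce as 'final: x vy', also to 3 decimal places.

Arc 1: start y=2.250, vy=15.830 → t=3.364, apex=15.022, x_land=20.249, impact vy=-17.168
  bounce: vy ← 0.57·17.168 = 9.786
Arc 2: start y=0.000, vy=9.786 → t=1.995, apex=4.881, x_land=32.260, impact vy=-9.786
  bounce: vy ← 0.57·9.786 = 5.578
Arc 3: start y=0.000, vy=5.578 → t=1.137, apex=1.586, x_land=39.105, impact vy=-5.578
  bounce: vy ← 0.57·5.578 = 3.179

1 3.364 15.022 20.249
2 1.995 4.881 32.260
3 1.137 1.586 39.105
final: 39.105 3.179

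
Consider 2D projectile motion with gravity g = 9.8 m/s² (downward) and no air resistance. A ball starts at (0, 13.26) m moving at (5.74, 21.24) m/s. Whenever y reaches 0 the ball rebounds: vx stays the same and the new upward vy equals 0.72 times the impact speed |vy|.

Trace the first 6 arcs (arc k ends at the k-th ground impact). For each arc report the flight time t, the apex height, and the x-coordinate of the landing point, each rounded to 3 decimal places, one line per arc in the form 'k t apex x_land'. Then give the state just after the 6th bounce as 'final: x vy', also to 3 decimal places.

Arc 1: start y=13.260, vy=21.240 → t=4.888, apex=36.277, x_land=28.059, impact vy=-26.665
  bounce: vy ← 0.72·26.665 = 19.199
Arc 2: start y=0.000, vy=19.199 → t=3.918, apex=18.806, x_land=50.549, impact vy=-19.199
  bounce: vy ← 0.72·19.199 = 13.823
Arc 3: start y=0.000, vy=13.823 → t=2.821, apex=9.749, x_land=66.742, impact vy=-13.823
  bounce: vy ← 0.72·13.823 = 9.953
Arc 4: start y=0.000, vy=9.953 → t=2.031, apex=5.054, x_land=78.401, impact vy=-9.953
  bounce: vy ← 0.72·9.953 = 7.166
Arc 5: start y=0.000, vy=7.166 → t=1.462, apex=2.620, x_land=86.795, impact vy=-7.166
  bounce: vy ← 0.72·7.166 = 5.159
Arc 6: start y=0.000, vy=5.159 → t=1.053, apex=1.358, x_land=92.839, impact vy=-5.159
  bounce: vy ← 0.72·5.159 = 3.715

1 4.888 36.277 28.059
2 3.918 18.806 50.549
3 2.821 9.749 66.742
4 2.031 5.054 78.401
5 1.462 2.620 86.795
6 1.053 1.358 92.839
final: 92.839 3.715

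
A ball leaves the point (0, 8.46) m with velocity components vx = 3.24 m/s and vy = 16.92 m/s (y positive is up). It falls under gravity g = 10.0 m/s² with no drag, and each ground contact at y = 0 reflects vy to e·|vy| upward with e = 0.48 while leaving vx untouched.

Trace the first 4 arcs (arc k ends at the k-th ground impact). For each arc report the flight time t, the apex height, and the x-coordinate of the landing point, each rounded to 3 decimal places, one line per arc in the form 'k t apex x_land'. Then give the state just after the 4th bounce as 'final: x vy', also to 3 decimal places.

Arc 1: start y=8.460, vy=16.920 → t=3.826, apex=22.774, x_land=12.397, impact vy=-21.342
  bounce: vy ← 0.48·21.342 = 10.244
Arc 2: start y=0.000, vy=10.244 → t=2.049, apex=5.247, x_land=19.035, impact vy=-10.244
  bounce: vy ← 0.48·10.244 = 4.917
Arc 3: start y=0.000, vy=4.917 → t=0.983, apex=1.209, x_land=22.222, impact vy=-4.917
  bounce: vy ← 0.48·4.917 = 2.360
Arc 4: start y=0.000, vy=2.360 → t=0.472, apex=0.279, x_land=23.751, impact vy=-2.360
  bounce: vy ← 0.48·2.360 = 1.133

1 3.826 22.774 12.397
2 2.049 5.247 19.035
3 0.983 1.209 22.222
4 0.472 0.279 23.751
final: 23.751 1.133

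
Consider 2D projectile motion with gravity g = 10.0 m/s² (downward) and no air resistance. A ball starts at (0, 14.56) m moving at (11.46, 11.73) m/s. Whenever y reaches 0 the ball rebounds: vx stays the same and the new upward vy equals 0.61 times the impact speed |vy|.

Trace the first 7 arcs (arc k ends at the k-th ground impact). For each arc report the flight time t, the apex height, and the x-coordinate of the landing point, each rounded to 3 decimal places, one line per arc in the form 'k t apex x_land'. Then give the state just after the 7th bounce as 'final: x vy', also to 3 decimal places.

Arc 1: start y=14.560, vy=11.730 → t=3.244, apex=21.440, x_land=37.173, impact vy=-20.707
  bounce: vy ← 0.61·20.707 = 12.631
Arc 2: start y=0.000, vy=12.631 → t=2.526, apex=7.978, x_land=66.124, impact vy=-12.631
  bounce: vy ← 0.61·12.631 = 7.705
Arc 3: start y=0.000, vy=7.705 → t=1.541, apex=2.968, x_land=83.785, impact vy=-7.705
  bounce: vy ← 0.61·7.705 = 4.700
Arc 4: start y=0.000, vy=4.700 → t=0.940, apex=1.105, x_land=94.558, impact vy=-4.700
  bounce: vy ← 0.61·4.700 = 2.867
Arc 5: start y=0.000, vy=2.867 → t=0.573, apex=0.411, x_land=101.129, impact vy=-2.867
  bounce: vy ← 0.61·2.867 = 1.749
Arc 6: start y=0.000, vy=1.749 → t=0.350, apex=0.153, x_land=105.138, impact vy=-1.749
  bounce: vy ← 0.61·1.749 = 1.067
Arc 7: start y=0.000, vy=1.067 → t=0.213, apex=0.057, x_land=107.583, impact vy=-1.067
  bounce: vy ← 0.61·1.067 = 0.651

1 3.244 21.440 37.173
2 2.526 7.978 66.124
3 1.541 2.968 83.785
4 0.940 1.105 94.558
5 0.573 0.411 101.129
6 0.350 0.153 105.138
7 0.213 0.057 107.583
final: 107.583 0.651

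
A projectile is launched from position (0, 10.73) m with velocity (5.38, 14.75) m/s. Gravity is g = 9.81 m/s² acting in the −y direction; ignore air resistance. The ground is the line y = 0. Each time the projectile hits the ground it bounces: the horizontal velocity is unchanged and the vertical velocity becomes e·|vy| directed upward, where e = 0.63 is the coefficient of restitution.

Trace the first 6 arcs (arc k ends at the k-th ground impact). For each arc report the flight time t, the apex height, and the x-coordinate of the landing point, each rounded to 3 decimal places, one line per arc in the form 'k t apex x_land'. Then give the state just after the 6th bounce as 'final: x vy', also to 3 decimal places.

Arc 1: start y=10.730, vy=14.750 → t=3.613, apex=21.819, x_land=19.436, impact vy=-20.690
  bounce: vy ← 0.63·20.690 = 13.035
Arc 2: start y=0.000, vy=13.035 → t=2.657, apex=8.660, x_land=33.733, impact vy=-13.035
  bounce: vy ← 0.63·13.035 = 8.212
Arc 3: start y=0.000, vy=8.212 → t=1.674, apex=3.437, x_land=42.740, impact vy=-8.212
  bounce: vy ← 0.63·8.212 = 5.174
Arc 4: start y=0.000, vy=5.174 → t=1.055, apex=1.364, x_land=48.415, impact vy=-5.174
  bounce: vy ← 0.63·5.174 = 3.259
Arc 5: start y=0.000, vy=3.259 → t=0.664, apex=0.541, x_land=51.990, impact vy=-3.259
  bounce: vy ← 0.63·3.259 = 2.053
Arc 6: start y=0.000, vy=2.053 → t=0.419, apex=0.215, x_land=54.242, impact vy=-2.053
  bounce: vy ← 0.63·2.053 = 1.294

1 3.613 21.819 19.436
2 2.657 8.660 33.733
3 1.674 3.437 42.740
4 1.055 1.364 48.415
5 0.664 0.541 51.990
6 0.419 0.215 54.242
final: 54.242 1.294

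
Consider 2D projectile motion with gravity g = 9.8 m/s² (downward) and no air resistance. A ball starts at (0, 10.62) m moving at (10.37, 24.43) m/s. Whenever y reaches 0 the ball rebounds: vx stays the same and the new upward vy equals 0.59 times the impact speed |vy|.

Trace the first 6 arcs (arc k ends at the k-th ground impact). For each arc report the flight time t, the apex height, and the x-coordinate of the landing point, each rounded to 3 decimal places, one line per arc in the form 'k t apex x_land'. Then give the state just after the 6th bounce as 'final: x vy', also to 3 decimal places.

1 5.388 41.070 55.873
2 3.416 14.297 91.300
3 2.016 4.977 112.201
4 1.189 1.732 124.533
5 0.702 0.603 131.809
6 0.414 0.210 136.102
final: 136.102 1.197

Arc 1: start y=10.620, vy=24.430 → t=5.388, apex=41.070, x_land=55.873, impact vy=-28.372
  bounce: vy ← 0.59·28.372 = 16.740
Arc 2: start y=0.000, vy=16.740 → t=3.416, apex=14.297, x_land=91.300, impact vy=-16.740
  bounce: vy ← 0.59·16.740 = 9.876
Arc 3: start y=0.000, vy=9.876 → t=2.016, apex=4.977, x_land=112.201, impact vy=-9.876
  bounce: vy ← 0.59·9.876 = 5.827
Arc 4: start y=0.000, vy=5.827 → t=1.189, apex=1.732, x_land=124.533, impact vy=-5.827
  bounce: vy ← 0.59·5.827 = 3.438
Arc 5: start y=0.000, vy=3.438 → t=0.702, apex=0.603, x_land=131.809, impact vy=-3.438
  bounce: vy ← 0.59·3.438 = 2.028
Arc 6: start y=0.000, vy=2.028 → t=0.414, apex=0.210, x_land=136.102, impact vy=-2.028
  bounce: vy ← 0.59·2.028 = 1.197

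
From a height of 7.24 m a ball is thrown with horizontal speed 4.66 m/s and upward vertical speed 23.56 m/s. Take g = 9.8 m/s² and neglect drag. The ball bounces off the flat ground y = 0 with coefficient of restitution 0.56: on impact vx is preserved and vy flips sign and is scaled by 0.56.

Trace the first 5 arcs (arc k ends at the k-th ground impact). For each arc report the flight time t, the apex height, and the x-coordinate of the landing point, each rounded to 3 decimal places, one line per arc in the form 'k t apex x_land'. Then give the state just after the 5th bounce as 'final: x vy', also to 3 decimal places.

Arc 1: start y=7.240, vy=23.560 → t=5.098, apex=35.560, x_land=23.757, impact vy=-26.400
  bounce: vy ← 0.56·26.400 = 14.784
Arc 2: start y=0.000, vy=14.784 → t=3.017, apex=11.152, x_land=37.817, impact vy=-14.784
  bounce: vy ← 0.56·14.784 = 8.279
Arc 3: start y=0.000, vy=8.279 → t=1.690, apex=3.497, x_land=45.690, impact vy=-8.279
  bounce: vy ← 0.56·8.279 = 4.636
Arc 4: start y=0.000, vy=4.636 → t=0.946, apex=1.097, x_land=50.100, impact vy=-4.636
  bounce: vy ← 0.56·4.636 = 2.596
Arc 5: start y=0.000, vy=2.596 → t=0.530, apex=0.344, x_land=52.569, impact vy=-2.596
  bounce: vy ← 0.56·2.596 = 1.454

1 5.098 35.560 23.757
2 3.017 11.152 37.817
3 1.690 3.497 45.690
4 0.946 1.097 50.100
5 0.530 0.344 52.569
final: 52.569 1.454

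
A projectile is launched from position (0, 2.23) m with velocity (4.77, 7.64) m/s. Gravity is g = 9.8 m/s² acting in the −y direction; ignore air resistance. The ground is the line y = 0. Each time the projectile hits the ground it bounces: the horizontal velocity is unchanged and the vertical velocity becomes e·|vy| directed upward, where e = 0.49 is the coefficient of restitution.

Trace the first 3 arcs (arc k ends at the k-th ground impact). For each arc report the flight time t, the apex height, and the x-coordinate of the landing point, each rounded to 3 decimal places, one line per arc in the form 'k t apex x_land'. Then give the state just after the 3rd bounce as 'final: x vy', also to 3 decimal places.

Arc 1: start y=2.230, vy=7.640 → t=1.811, apex=5.208, x_land=8.636, impact vy=-10.103
  bounce: vy ← 0.49·10.103 = 4.951
Arc 2: start y=0.000, vy=4.951 → t=1.010, apex=1.250, x_land=13.456, impact vy=-4.951
  bounce: vy ← 0.49·4.951 = 2.426
Arc 3: start y=0.000, vy=2.426 → t=0.495, apex=0.300, x_land=15.817, impact vy=-2.426
  bounce: vy ← 0.49·2.426 = 1.189

1 1.811 5.208 8.636
2 1.010 1.250 13.456
3 0.495 0.300 15.817
final: 15.817 1.189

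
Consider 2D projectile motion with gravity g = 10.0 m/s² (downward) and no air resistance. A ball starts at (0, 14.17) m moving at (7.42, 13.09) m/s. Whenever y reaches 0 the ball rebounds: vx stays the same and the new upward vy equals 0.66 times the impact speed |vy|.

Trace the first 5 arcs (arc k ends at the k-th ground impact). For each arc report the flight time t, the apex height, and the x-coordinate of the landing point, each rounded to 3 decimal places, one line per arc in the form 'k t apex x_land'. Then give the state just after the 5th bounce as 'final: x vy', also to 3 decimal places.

1 3.441 22.737 25.536
2 2.815 9.904 46.422
3 1.858 4.314 60.207
4 1.226 1.879 69.305
5 0.809 0.819 75.310
final: 75.310 2.671

Arc 1: start y=14.170, vy=13.090 → t=3.441, apex=22.737, x_land=25.536, impact vy=-21.325
  bounce: vy ← 0.66·21.325 = 14.074
Arc 2: start y=0.000, vy=14.074 → t=2.815, apex=9.904, x_land=46.422, impact vy=-14.074
  bounce: vy ← 0.66·14.074 = 9.289
Arc 3: start y=0.000, vy=9.289 → t=1.858, apex=4.314, x_land=60.207, impact vy=-9.289
  bounce: vy ← 0.66·9.289 = 6.131
Arc 4: start y=0.000, vy=6.131 → t=1.226, apex=1.879, x_land=69.305, impact vy=-6.131
  bounce: vy ← 0.66·6.131 = 4.046
Arc 5: start y=0.000, vy=4.046 → t=0.809, apex=0.819, x_land=75.310, impact vy=-4.046
  bounce: vy ← 0.66·4.046 = 2.671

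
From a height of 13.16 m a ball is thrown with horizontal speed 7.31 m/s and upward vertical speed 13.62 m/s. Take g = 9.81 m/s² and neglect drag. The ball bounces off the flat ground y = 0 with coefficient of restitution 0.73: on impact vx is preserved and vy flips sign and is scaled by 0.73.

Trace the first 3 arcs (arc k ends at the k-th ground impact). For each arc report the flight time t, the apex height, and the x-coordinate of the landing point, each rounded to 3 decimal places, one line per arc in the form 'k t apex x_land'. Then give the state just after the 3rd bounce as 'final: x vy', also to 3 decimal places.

Arc 1: start y=13.160, vy=13.620 → t=3.536, apex=22.615, x_land=25.845, impact vy=-21.064
  bounce: vy ← 0.73·21.064 = 15.377
Arc 2: start y=0.000, vy=15.377 → t=3.135, apex=12.051, x_land=48.762, impact vy=-15.377
  bounce: vy ← 0.73·15.377 = 11.225
Arc 3: start y=0.000, vy=11.225 → t=2.289, apex=6.422, x_land=65.491, impact vy=-11.225
  bounce: vy ← 0.73·11.225 = 8.194

1 3.536 22.615 25.845
2 3.135 12.051 48.762
3 2.289 6.422 65.491
final: 65.491 8.194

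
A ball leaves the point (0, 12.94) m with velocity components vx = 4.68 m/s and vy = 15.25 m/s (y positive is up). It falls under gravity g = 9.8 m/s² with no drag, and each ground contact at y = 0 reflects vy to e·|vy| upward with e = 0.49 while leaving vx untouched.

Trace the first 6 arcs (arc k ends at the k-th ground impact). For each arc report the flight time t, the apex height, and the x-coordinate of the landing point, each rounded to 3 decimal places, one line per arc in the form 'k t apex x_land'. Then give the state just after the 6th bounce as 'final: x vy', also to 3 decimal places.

1 3.806 24.805 17.812
2 2.205 5.956 28.132
3 1.080 1.430 33.188
4 0.529 0.343 35.666
5 0.259 0.082 36.880
6 0.127 0.020 37.475
final: 37.475 0.305

Arc 1: start y=12.940, vy=15.250 → t=3.806, apex=24.805, x_land=17.812, impact vy=-22.050
  bounce: vy ← 0.49·22.050 = 10.804
Arc 2: start y=0.000, vy=10.804 → t=2.205, apex=5.956, x_land=28.132, impact vy=-10.804
  bounce: vy ← 0.49·10.804 = 5.294
Arc 3: start y=0.000, vy=5.294 → t=1.080, apex=1.430, x_land=33.188, impact vy=-5.294
  bounce: vy ← 0.49·5.294 = 2.594
Arc 4: start y=0.000, vy=2.594 → t=0.529, apex=0.343, x_land=35.666, impact vy=-2.594
  bounce: vy ← 0.49·2.594 = 1.271
Arc 5: start y=0.000, vy=1.271 → t=0.259, apex=0.082, x_land=36.880, impact vy=-1.271
  bounce: vy ← 0.49·1.271 = 0.623
Arc 6: start y=0.000, vy=0.623 → t=0.127, apex=0.020, x_land=37.475, impact vy=-0.623
  bounce: vy ← 0.49·0.623 = 0.305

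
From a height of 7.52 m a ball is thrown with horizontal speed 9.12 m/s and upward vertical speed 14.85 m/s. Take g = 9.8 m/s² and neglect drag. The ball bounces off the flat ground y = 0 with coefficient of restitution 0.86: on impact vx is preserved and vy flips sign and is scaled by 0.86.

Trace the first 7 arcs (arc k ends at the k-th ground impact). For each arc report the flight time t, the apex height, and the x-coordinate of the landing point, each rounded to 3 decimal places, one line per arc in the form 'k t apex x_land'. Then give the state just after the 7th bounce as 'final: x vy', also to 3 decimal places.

1 3.473 18.771 31.670
2 3.366 13.883 62.372
3 2.895 10.268 88.776
4 2.490 7.594 111.483
5 2.141 5.617 131.012
6 1.841 4.154 147.806
7 1.584 3.072 162.249
final: 162.249 6.674

Arc 1: start y=7.520, vy=14.850 → t=3.473, apex=18.771, x_land=31.670, impact vy=-19.181
  bounce: vy ← 0.86·19.181 = 16.496
Arc 2: start y=0.000, vy=16.496 → t=3.366, apex=13.883, x_land=62.372, impact vy=-16.496
  bounce: vy ← 0.86·16.496 = 14.186
Arc 3: start y=0.000, vy=14.186 → t=2.895, apex=10.268, x_land=88.776, impact vy=-14.186
  bounce: vy ← 0.86·14.186 = 12.200
Arc 4: start y=0.000, vy=12.200 → t=2.490, apex=7.594, x_land=111.483, impact vy=-12.200
  bounce: vy ← 0.86·12.200 = 10.492
Arc 5: start y=0.000, vy=10.492 → t=2.141, apex=5.617, x_land=131.012, impact vy=-10.492
  bounce: vy ← 0.86·10.492 = 9.023
Arc 6: start y=0.000, vy=9.023 → t=1.841, apex=4.154, x_land=147.806, impact vy=-9.023
  bounce: vy ← 0.86·9.023 = 7.760
Arc 7: start y=0.000, vy=7.760 → t=1.584, apex=3.072, x_land=162.249, impact vy=-7.760
  bounce: vy ← 0.86·7.760 = 6.674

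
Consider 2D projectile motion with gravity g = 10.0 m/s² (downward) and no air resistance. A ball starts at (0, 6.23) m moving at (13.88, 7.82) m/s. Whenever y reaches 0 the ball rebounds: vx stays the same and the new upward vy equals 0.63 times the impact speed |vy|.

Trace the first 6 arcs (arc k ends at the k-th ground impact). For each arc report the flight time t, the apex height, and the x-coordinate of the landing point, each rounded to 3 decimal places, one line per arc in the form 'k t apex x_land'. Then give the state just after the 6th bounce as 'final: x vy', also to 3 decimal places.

Arc 1: start y=6.230, vy=7.820 → t=2.145, apex=9.288, x_land=29.771, impact vy=-13.629
  bounce: vy ← 0.63·13.629 = 8.586
Arc 2: start y=0.000, vy=8.586 → t=1.717, apex=3.686, x_land=53.607, impact vy=-8.586
  bounce: vy ← 0.63·8.586 = 5.409
Arc 3: start y=0.000, vy=5.409 → t=1.082, apex=1.463, x_land=68.623, impact vy=-5.409
  bounce: vy ← 0.63·5.409 = 3.408
Arc 4: start y=0.000, vy=3.408 → t=0.682, apex=0.581, x_land=78.084, impact vy=-3.408
  bounce: vy ← 0.63·3.408 = 2.147
Arc 5: start y=0.000, vy=2.147 → t=0.429, apex=0.230, x_land=84.044, impact vy=-2.147
  bounce: vy ← 0.63·2.147 = 1.353
Arc 6: start y=0.000, vy=1.353 → t=0.271, apex=0.091, x_land=87.799, impact vy=-1.353
  bounce: vy ← 0.63·1.353 = 0.852

1 2.145 9.288 29.771
2 1.717 3.686 53.607
3 1.082 1.463 68.623
4 0.682 0.581 78.084
5 0.429 0.230 84.044
6 0.271 0.091 87.799
final: 87.799 0.852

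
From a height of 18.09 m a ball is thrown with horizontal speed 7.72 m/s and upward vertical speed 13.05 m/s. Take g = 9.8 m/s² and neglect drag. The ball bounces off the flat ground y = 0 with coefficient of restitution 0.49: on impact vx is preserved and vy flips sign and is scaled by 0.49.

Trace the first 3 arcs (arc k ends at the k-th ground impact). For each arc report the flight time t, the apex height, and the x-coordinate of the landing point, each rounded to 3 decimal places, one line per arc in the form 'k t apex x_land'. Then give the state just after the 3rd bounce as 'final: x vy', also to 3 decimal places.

1 3.669 26.779 28.328
2 2.291 6.430 46.014
3 1.123 1.544 54.681
final: 54.681 2.695

Arc 1: start y=18.090, vy=13.050 → t=3.669, apex=26.779, x_land=28.328, impact vy=-22.910
  bounce: vy ← 0.49·22.910 = 11.226
Arc 2: start y=0.000, vy=11.226 → t=2.291, apex=6.430, x_land=46.014, impact vy=-11.226
  bounce: vy ← 0.49·11.226 = 5.501
Arc 3: start y=0.000, vy=5.501 → t=1.123, apex=1.544, x_land=54.681, impact vy=-5.501
  bounce: vy ← 0.49·5.501 = 2.695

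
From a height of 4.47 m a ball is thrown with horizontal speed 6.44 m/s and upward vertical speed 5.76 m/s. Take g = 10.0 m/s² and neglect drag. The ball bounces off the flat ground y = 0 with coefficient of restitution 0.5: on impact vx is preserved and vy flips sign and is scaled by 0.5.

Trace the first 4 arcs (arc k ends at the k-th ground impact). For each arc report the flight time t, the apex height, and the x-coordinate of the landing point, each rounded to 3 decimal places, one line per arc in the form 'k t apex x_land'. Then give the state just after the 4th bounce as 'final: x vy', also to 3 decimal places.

Arc 1: start y=4.470, vy=5.760 → t=1.683, apex=6.129, x_land=10.839, impact vy=-11.071
  bounce: vy ← 0.5·11.071 = 5.536
Arc 2: start y=0.000, vy=5.536 → t=1.107, apex=1.532, x_land=17.970, impact vy=-5.536
  bounce: vy ← 0.5·5.536 = 2.768
Arc 3: start y=0.000, vy=2.768 → t=0.554, apex=0.383, x_land=21.535, impact vy=-2.768
  bounce: vy ← 0.5·2.768 = 1.384
Arc 4: start y=0.000, vy=1.384 → t=0.277, apex=0.096, x_land=23.317, impact vy=-1.384
  bounce: vy ← 0.5·1.384 = 0.692

1 1.683 6.129 10.839
2 1.107 1.532 17.970
3 0.554 0.383 21.535
4 0.277 0.096 23.317
final: 23.317 0.692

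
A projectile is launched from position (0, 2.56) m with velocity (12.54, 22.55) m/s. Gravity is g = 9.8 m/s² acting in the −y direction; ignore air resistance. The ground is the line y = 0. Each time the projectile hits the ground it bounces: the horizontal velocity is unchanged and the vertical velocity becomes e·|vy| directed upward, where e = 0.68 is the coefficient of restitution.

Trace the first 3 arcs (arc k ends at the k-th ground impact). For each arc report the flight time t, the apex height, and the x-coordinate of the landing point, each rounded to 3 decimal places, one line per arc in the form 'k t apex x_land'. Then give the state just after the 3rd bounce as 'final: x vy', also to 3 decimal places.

1 4.713 28.504 59.100
2 3.280 13.180 100.233
3 2.231 6.095 128.203
final: 128.203 7.432

Arc 1: start y=2.560, vy=22.550 → t=4.713, apex=28.504, x_land=59.100, impact vy=-23.636
  bounce: vy ← 0.68·23.636 = 16.073
Arc 2: start y=0.000, vy=16.073 → t=3.280, apex=13.180, x_land=100.233, impact vy=-16.073
  bounce: vy ← 0.68·16.073 = 10.929
Arc 3: start y=0.000, vy=10.929 → t=2.231, apex=6.095, x_land=128.203, impact vy=-10.929
  bounce: vy ← 0.68·10.929 = 7.432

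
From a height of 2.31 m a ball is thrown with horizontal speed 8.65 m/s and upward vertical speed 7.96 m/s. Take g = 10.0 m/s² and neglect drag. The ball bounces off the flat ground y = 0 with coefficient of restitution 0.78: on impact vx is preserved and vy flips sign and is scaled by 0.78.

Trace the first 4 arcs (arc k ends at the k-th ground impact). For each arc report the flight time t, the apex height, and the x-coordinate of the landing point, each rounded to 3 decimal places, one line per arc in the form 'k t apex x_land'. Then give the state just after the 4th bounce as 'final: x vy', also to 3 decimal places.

1 1.843 5.478 15.940
2 1.633 3.333 30.064
3 1.274 2.028 41.081
4 0.993 1.234 49.674
final: 49.674 3.874

Arc 1: start y=2.310, vy=7.960 → t=1.843, apex=5.478, x_land=15.940, impact vy=-10.467
  bounce: vy ← 0.78·10.467 = 8.164
Arc 2: start y=0.000, vy=8.164 → t=1.633, apex=3.333, x_land=30.064, impact vy=-8.164
  bounce: vy ← 0.78·8.164 = 6.368
Arc 3: start y=0.000, vy=6.368 → t=1.274, apex=2.028, x_land=41.081, impact vy=-6.368
  bounce: vy ← 0.78·6.368 = 4.967
Arc 4: start y=0.000, vy=4.967 → t=0.993, apex=1.234, x_land=49.674, impact vy=-4.967
  bounce: vy ← 0.78·4.967 = 3.874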